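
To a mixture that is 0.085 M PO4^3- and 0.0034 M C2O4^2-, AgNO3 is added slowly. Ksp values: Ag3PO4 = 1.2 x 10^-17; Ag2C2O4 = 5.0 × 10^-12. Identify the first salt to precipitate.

Ag3PO4

Precipitation of each salt starts when its ion product equals its Ksp.
For Ag3PO4: 1.2 x 10^-17 = 0.085 × [Ag^+]^3  ⇒  [Ag^+] = 5.2 × 10^-6 M.
For Ag2C2O4: 5.0 × 10^-12 = 0.0034 × [Ag^+]^2  ⇒  [Ag^+] = 3.8 × 10^-5 M.
The salt with the lower threshold [Ag^+] precipitates first: Ag3PO4.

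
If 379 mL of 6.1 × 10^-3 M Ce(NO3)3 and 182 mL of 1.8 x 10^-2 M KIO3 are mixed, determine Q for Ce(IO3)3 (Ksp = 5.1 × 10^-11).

8.2 × 10^-10

Total volume = 379 + 182 = 561 mL.
[Ce^3+] = 6.1 × 10^-3 × (379/561) = 4.12 × 10^-3 M
[IO3^-] = 1.8 × 10^-2 × (182/561) = 5.84 x 10^-3 M
Ce(IO3)3(s) ⇌ Ce^3+(aq) + 3 IO3^-(aq), so Q = [Ce^3+][IO3^-]^3
Q = (4.12 x 10^-3)(5.84 × 10^-3)^3 = 8.2 x 10^-10
Q > Ksp, so Ce(IO3)3 will precipitate.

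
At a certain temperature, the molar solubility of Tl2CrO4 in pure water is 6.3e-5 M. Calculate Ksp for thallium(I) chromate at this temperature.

Tl2CrO4(s) ⇌ 2 Tl^+ + CrO4^2-
With molar solubility s: [Tl^+] = 2s, [CrO4^2-] = s.
Ksp = [Tl^+]^2[CrO4^2-]
So Ksp = (2s)^2 × s = 4s^3
Ksp = 4 × (6.3 x 10^-5)^3 = 1.0 x 10^-12

Ksp ≈ 1.0 × 10^-12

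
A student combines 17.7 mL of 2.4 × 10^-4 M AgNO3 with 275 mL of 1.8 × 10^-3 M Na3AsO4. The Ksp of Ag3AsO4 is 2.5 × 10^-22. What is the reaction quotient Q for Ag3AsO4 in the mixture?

Total volume = 17.7 + 275 = 292.7 mL.
[Ag^+] = 2.4 × 10^-4 × (17.7/292.7) = 1.45 × 10^-5 M
[AsO4^3-] = 1.8 × 10^-3 × (275/292.7) = 1.69 × 10^-3 M
Ag3AsO4(s) ⇌ 3 Ag^+ + AsO4^3-, so Q = [Ag^+]^3[AsO4^3-]
Q = (1.45 × 10^-5)^3(1.69 × 10^-3) = 5.2 × 10^-18
Q > Ksp, so Ag3AsO4 will precipitate.

Q = 5.2e-18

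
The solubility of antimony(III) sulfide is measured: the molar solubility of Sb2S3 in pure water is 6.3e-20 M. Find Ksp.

Sb2S3(s) ⇌ 2 Sb^3+(aq) + 3 S^2-(aq)
For each mole of Sb2S3 that dissolves: [Sb^3+] = 2s, [S^2-] = 3s.
Ksp = [Sb^3+]^2[S^2-]^3
Substituting: Ksp = (2s)^2(3s)^3 = 108s^5
With s = 6.3 × 10^-20: Ksp = 1.1 × 10^-94

Ksp ≈ 1.1 × 10^-94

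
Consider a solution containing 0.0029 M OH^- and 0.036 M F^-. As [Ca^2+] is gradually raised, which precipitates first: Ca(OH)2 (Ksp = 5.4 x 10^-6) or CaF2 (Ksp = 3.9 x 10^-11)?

Precipitation of each salt starts when its ion product equals its Ksp.
For Ca(OH)2: 5.4 x 10^-6 = (0.0029)^2 × [Ca^2+]  ⇒  [Ca^2+] = 6.4 × 10^-1 M.
For CaF2: 3.9 x 10^-11 = (0.036)^2 × [Ca^2+]  ⇒  [Ca^2+] = 3.0 × 10^-8 M.
The salt with the lower threshold [Ca^2+] precipitates first: CaF2.

CaF2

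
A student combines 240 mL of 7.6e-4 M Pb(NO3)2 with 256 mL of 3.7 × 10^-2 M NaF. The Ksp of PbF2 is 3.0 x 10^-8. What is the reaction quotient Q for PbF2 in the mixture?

Total volume = 240 + 256 = 496 mL.
[Pb^2+] = 7.6 × 10^-4 × (240/496) = 3.68 x 10^-4 M
[F^-] = 3.7 × 10^-2 × (256/496) = 1.91 × 10^-2 M
PbF2(s) ⇌ Pb^2+ + 2 F^-, so Q = [Pb^2+][F^-]^2
Q = (3.68 x 10^-4)(1.91 × 10^-2)^2 = 1.3 × 10^-7
Q > Ksp, so PbF2 will precipitate.

Q ≈ 1.3 × 10^-7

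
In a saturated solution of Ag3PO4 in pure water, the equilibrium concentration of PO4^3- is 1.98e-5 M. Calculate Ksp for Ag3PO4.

Ksp ≈ 4.15 × 10^-18

Ag3PO4(s) <=> 3 Ag^+(aq) + PO4^3-(aq)
Stoichiometry gives [Ag^+] = (3/1)[PO4^3-] = 5.940 x 10^-5 M.
Ksp = [Ag^+]^3[PO4^3-]
Ksp = (5.940 x 10^-5)^3 × 1.98 × 10^-5 = 4.15 x 10^-18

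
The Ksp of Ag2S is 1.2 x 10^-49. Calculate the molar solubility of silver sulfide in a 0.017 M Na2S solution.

1.3e-24 M

Ag2S(s) ⇌ 2 Ag^+(aq) + S^2-(aq)
Ksp = [Ag^+]^2[S^2-]
If s mol/L dissolves here, [Ag^+] = 2s, [S^2-] = 0.017 + s ≈ 0.017 (common-ion effect: S^2- is already 0.017 M).
Ksp ≈ (2s)^2 × 0.017
s = 1.3 × 10^-24 M
Check: s = 1.3 × 10^-24 ≪ 0.017, so the approximation is valid.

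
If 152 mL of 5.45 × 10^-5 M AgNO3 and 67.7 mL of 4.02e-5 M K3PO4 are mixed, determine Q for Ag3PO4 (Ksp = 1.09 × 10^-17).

Total volume = 152 + 67.7 = 219.7 mL.
[Ag^+] = 5.45 × 10^-5 × (152/219.7) = 3.771 × 10^-5 M
[PO4^3-] = 4.02 x 10^-5 × (67.7/219.7) = 1.239 × 10^-5 M
Ag3PO4(s) ⇌ 3 Ag^+ + PO4^3-, so Q = [Ag^+]^3[PO4^3-]
Q = (3.771 x 10^-5)^3(1.239 x 10^-5) = 6.64 × 10^-19
Q < Ksp, so no precipitate of Ag3PO4 forms.

Q = 6.64 x 10^-19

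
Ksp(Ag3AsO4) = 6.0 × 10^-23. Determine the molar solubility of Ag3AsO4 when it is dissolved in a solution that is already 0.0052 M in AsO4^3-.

s ≈ 7.5 × 10^-8 M

Ag3AsO4(s) ⇌ 3 Ag^+(aq) + AsO4^3-(aq)
Ksp = [Ag^+]^3[AsO4^3-]
Let s = moles of Ag3AsO4 that dissolve per litre. [Ag^+] = 3s, [AsO4^3-] = 0.0052 + s ≈ 0.0052 (Ksp is small, so little additional dissolves).
Ksp ≈ (3s)^3 × 0.0052
s = 7.5 × 10^-8 M
Check: s = 7.5 × 10^-8 ≪ 0.0052, so the approximation is valid.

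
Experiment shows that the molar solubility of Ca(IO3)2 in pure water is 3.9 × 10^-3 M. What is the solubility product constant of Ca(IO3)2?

Ca(IO3)2(s) ⇌ Ca^2+(aq) + 2 IO3^-(aq)
For each mole of Ca(IO3)2 that dissolves: [Ca^2+] = s, [IO3^-] = 2s.
Ksp = [Ca^2+][IO3^-]^2
So Ksp = s × (2s)^2 = 4s^3
With s = 3.9 x 10^-3: Ksp = 2.4 × 10^-7

2.4 × 10^-7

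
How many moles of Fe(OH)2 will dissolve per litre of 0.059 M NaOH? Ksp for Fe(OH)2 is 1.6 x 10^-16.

Fe(OH)2(s) ⇌ Fe^2+ + 2 OH^-
Ksp = [Fe^2+][OH^-]^2
Let s = moles of Fe(OH)2 that dissolve per litre. [Fe^2+] = s, [OH^-] = 0.059 + 2s ≈ 0.059 (Ksp is small, so little additional dissolves).
Ksp ≈ s × (0.059)^2
s = 4.6 × 10^-14 M
Check: 2s = 9.2 × 10^-14 ≪ 0.059, so the approximation is valid.

s ≈ 4.6 × 10^-14 M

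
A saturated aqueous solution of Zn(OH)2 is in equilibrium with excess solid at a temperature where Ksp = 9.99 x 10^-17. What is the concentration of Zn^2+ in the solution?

2.92 x 10^-6 M

Zn(OH)2(s) ⇌ Zn^2+(aq) + 2 OH^-(aq)
Ksp = [Zn^2+][OH^-]^2
For each mole of Zn(OH)2 that dissolves: [Zn^2+] = s, [OH^-] = 2s.
So Ksp = s × (2s)^2 = 4s^3
Solving, s = (9.99 x 10^-17/4)^(1/3) = 2.923 x 10^-6 M
[Zn^2+] = s = 2.92 × 10^-6 M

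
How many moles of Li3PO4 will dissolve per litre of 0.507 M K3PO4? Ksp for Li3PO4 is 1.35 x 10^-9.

Li3PO4(s) ⇌ 3 Li^+(aq) + PO4^3-(aq)
Ksp = [Li^+]^3[PO4^3-]
Let s = moles of Li3PO4 that dissolve per litre. [Li^+] = 3s, [PO4^3-] = 0.507 + s ≈ 0.507 (since PO4^3- from K3PO4 dominates).
Ksp ≈ (3s)^3 × 0.507
s = 4.62 × 10^-4 M
Check: s = 4.6 × 10^-4 ≪ 0.507, so the approximation is valid.

s ≈ 4.62 × 10^-4 M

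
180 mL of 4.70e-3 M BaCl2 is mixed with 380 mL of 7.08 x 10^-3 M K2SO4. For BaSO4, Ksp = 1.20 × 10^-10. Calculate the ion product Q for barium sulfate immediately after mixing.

7.26 x 10^-6

Total volume = 180 + 380 = 560 mL.
[Ba^2+] = 4.70 × 10^-3 × (180/560) = 1.511 × 10^-3 M
[SO4^2-] = 7.08 × 10^-3 × (380/560) = 4.804 x 10^-3 M
BaSO4(s) ⇌ Ba^2+ + SO4^2-, so Q = [Ba^2+][SO4^2-]
Q = (1.511 × 10^-3)(4.804 × 10^-3) = 7.26 × 10^-6
Q > Ksp, so BaSO4 will precipitate.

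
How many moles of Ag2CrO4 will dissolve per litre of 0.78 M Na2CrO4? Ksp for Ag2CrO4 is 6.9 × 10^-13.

Ag2CrO4(s) <=> 2 Ag^+(aq) + CrO4^2-(aq)
Ksp = [Ag^+]^2[CrO4^2-]
Let s be the molar solubility in this solution. [Ag^+] = 2s, [CrO4^2-] = 0.78 + s ≈ 0.78 (common-ion effect: CrO4^2- is already 0.78 M).
Ksp ≈ (2s)^2 × 0.78
s = 4.7 × 10^-7 M
Check: s = 4.7 × 10^-7 ≪ 0.78, so the approximation is valid.

s = 4.7 x 10^-7 M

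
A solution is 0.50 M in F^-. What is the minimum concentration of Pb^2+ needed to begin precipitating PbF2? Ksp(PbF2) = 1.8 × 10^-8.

PbF2(s) <=> Pb^2+ + 2 F^-
Ksp = [Pb^2+][F^-]^2
Precipitation begins when Q = Ksp. With [F^-] = 0.50 M:
1.8 × 10^-8 = (0.50)^2 × [Pb^2+]
[Pb^2+] = (1.8 × 10^-8 / 2.50 × 10^-1) = 7.2 x 10^-8 M

[Pb^2+] = 7.2 × 10^-8 M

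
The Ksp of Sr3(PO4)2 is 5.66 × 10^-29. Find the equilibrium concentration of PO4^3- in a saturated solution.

1.76 × 10^-6 M

Sr3(PO4)2(s) <=> 3 Sr^2+(aq) + 2 PO4^3-(aq)
Ksp = [Sr^2+]^3[PO4^3-]^2
If s mol/L of Sr3(PO4)2 dissolves, [Sr^2+] = 3s and [PO4^3-] = 2s.
Substituting: Ksp = (3s)^3(2s)^2 = 108s^5
s^5 = 5.66 × 10^-29 / 108, so s = 8.788 × 10^-7 M
[PO4^3-] = 2s = 1.76 x 10^-6 M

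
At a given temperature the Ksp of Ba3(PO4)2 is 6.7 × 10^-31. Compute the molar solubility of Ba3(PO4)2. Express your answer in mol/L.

Ba3(PO4)2(s) ⇌ 3 Ba^2+ + 2 PO4^3-
Ksp = [Ba^2+]^3[PO4^3-]^2
For each mole of Ba3(PO4)2 that dissolves: [Ba^2+] = 3s, [PO4^3-] = 2s.
Substituting: Ksp = (3s)^3(2s)^2 = 108s^5
s^5 = 6.7 × 10^-31 / 108, so s = 3.6 × 10^-7 M

s = 3.6 × 10^-7 M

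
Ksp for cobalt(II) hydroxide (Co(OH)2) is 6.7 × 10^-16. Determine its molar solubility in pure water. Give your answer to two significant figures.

Co(OH)2(s) <=> Co^2+ + 2 OH^-
Ksp = [Co^2+][OH^-]^2
If s mol/L of Co(OH)2 dissolves, [Co^2+] = s and [OH^-] = 2s.
So Ksp = s × (2s)^2 = 4s^3
s^3 = 6.7 × 10^-16 / 4, so s = 5.5 x 10^-6 M

s ≈ 5.5e-6 M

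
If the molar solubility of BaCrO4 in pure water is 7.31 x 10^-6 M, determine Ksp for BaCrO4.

Ksp = 5.34e-11

BaCrO4(s) ⇌ Ba^2+ + CrO4^2-
For each mole of BaCrO4 that dissolves: [Ba^2+] = s, [CrO4^2-] = s.
Ksp = [Ba^2+][CrO4^2-]
Ksp = s^2
Ksp = (7.31 × 10^-6)^2 = 5.34 × 10^-11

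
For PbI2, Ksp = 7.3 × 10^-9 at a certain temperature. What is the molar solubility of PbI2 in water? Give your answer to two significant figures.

s ≈ 1.2 x 10^-3 M

PbI2(s) ⇌ Pb^2+ + 2 I^-
Ksp = [Pb^2+][I^-]^2
With molar solubility s: [Pb^2+] = s, [I^-] = 2s.
So Ksp = s × (2s)^2 = 4s^3
s^3 = 7.3 × 10^-9 / 4, so s = 1.2 × 10^-3 M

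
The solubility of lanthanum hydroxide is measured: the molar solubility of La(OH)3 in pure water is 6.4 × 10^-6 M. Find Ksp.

Ksp ≈ 4.5 × 10^-20

La(OH)3(s) ⇌ La^3+ + 3 OH^-
If s mol/L of La(OH)3 dissolves, [La^3+] = s and [OH^-] = 3s.
Ksp = [La^3+][OH^-]^3
Substituting: Ksp = s(3s)^3 = 27s^4
Ksp = 27 × (6.4 × 10^-6)^4 = 4.5 x 10^-20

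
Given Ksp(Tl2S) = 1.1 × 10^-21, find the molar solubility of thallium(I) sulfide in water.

6.5 × 10^-8 M

Tl2S(s) ⇌ 2 Tl^+(aq) + S^2-(aq)
Ksp = [Tl^+]^2[S^2-]
Let s = molar solubility. Then [Tl^+] = 2s and [S^2-] = s.
Ksp = (2s)^2s = 4s^3
Solving, s = (1.1 × 10^-21/4)^(1/3) = 6.5 × 10^-8 M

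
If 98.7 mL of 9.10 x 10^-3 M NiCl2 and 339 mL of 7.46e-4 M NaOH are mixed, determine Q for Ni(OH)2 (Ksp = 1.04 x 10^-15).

6.85 × 10^-10

Total volume = 98.7 + 339 = 437.7 mL.
[Ni^2+] = 9.10 × 10^-3 × (98.7/437.7) = 2.052 × 10^-3 M
[OH^-] = 7.46 × 10^-4 × (339/437.7) = 5.778 x 10^-4 M
Ni(OH)2(s) ⇌ Ni^2+(aq) + 2 OH^-(aq), so Q = [Ni^2+][OH^-]^2
Q = (2.052 x 10^-3)(5.778 × 10^-4)^2 = 6.85 × 10^-10
Q > Ksp, so Ni(OH)2 will precipitate.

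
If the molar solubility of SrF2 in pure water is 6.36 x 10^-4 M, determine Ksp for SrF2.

SrF2(s) ⇌ Sr^2+(aq) + 2 F^-(aq)
With molar solubility s: [Sr^2+] = s, [F^-] = 2s.
Ksp = [Sr^2+][F^-]^2
Substituting: Ksp = s(2s)^2 = 4s^3
Ksp = 4 × (6.36 x 10^-4)^3 = 1.03 × 10^-9

1.03 × 10^-9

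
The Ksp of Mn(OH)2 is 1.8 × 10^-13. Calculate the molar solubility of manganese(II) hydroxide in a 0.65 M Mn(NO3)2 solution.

s ≈ 2.6e-7 M

Mn(OH)2(s) ⇌ Mn^2+ + 2 OH^-
Ksp = [Mn^2+][OH^-]^2
Let s = moles of Mn(OH)2 that dissolve per litre. [Mn^2+] = 0.65 + s ≈ 0.65, [OH^-] = 2s (common-ion effect: Mn^2+ is already 0.65 M).
Ksp ≈ 0.65 × (2s)^2
s = 2.6 x 10^-7 M
Check: s = 2.6 × 10^-7 ≪ 0.65, so the approximation is valid.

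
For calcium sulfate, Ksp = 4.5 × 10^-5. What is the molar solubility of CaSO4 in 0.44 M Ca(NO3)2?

CaSO4(s) ⇌ Ca^2+(aq) + SO4^2-(aq)
Ksp = [Ca^2+][SO4^2-]
If s mol/L dissolves here, [Ca^2+] = 0.44 + s ≈ 0.44, [SO4^2-] = s (common-ion effect: Ca^2+ is already 0.44 M).
Ksp ≈ 0.44 × s
s = 1.0 × 10^-4 M
Check: s = 1.0 x 10^-4 ≪ 0.44, so the approximation is valid.

s = 1.0 × 10^-4 M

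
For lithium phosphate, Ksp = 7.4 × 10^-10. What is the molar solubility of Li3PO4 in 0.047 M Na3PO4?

Li3PO4(s) ⇌ 3 Li^+ + PO4^3-
Ksp = [Li^+]^3[PO4^3-]
Let s = moles of Li3PO4 that dissolve per litre. [Li^+] = 3s, [PO4^3-] = 0.047 + s ≈ 0.047 (Ksp is small, so little additional dissolves).
Ksp ≈ (3s)^3 × 0.047
s = 8.4 × 10^-4 M
Check: s = 8.4 x 10^-4 ≪ 0.047, so the approximation is valid.

s = 8.4e-4 M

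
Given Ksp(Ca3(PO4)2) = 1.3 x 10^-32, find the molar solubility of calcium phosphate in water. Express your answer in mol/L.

s = 1.6 × 10^-7 M

Ca3(PO4)2(s) <=> 3 Ca^2+ + 2 PO4^3-
Ksp = [Ca^2+]^3[PO4^3-]^2
If s mol/L of Ca3(PO4)2 dissolves, [Ca^2+] = 3s and [PO4^3-] = 2s.
So Ksp = (3s)^3 × (2s)^2 = 108s^5
s = (1.3 x 10^-32 / 108)^(1/5) = 1.6 × 10^-7 M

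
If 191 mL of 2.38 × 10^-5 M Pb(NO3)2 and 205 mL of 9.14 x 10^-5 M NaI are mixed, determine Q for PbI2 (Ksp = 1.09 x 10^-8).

Q = 2.57 x 10^-14

Total volume = 191 + 205 = 396 mL.
[Pb^2+] = 2.38 × 10^-5 × (191/396) = 1.148 × 10^-5 M
[I^-] = 9.14 x 10^-5 × (205/396) = 4.732 x 10^-5 M
PbI2(s) ⇌ Pb^2+ + 2 I^-, so Q = [Pb^2+][I^-]^2
Q = (1.148 × 10^-5)(4.732 x 10^-5)^2 = 2.57 × 10^-14
Q < Ksp, so no precipitate of PbI2 forms.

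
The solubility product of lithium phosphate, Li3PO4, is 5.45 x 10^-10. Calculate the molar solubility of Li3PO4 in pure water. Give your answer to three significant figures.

Li3PO4(s) <=> 3 Li^+(aq) + PO4^3-(aq)
Ksp = [Li^+]^3[PO4^3-]
Let s = molar solubility. Then [Li^+] = 3s and [PO4^3-] = s.
Ksp = (3s)^3s = 27s^4
s = (5.45 x 10^-10 / 27)^(1/4) = 2.12 × 10^-3 M

s = 2.12 x 10^-3 M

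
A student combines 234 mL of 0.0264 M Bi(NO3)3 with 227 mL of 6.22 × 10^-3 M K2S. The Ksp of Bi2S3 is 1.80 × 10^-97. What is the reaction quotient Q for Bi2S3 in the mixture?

Total volume = 234 + 227 = 461 mL.
[Bi^3+] = 2.64 × 10^-2 × (234/461) = 1.340 x 10^-2 M
[S^2-] = 6.22 x 10^-3 × (227/461) = 3.063 × 10^-3 M
Bi2S3(s) <=> 2 Bi^3+ + 3 S^2-, so Q = [Bi^3+]^2[S^2-]^3
Q = (1.340 × 10^-2)^2(3.063 × 10^-3)^3 = 5.16 × 10^-12
Q > Ksp, so Bi2S3 will precipitate.

5.16 x 10^-12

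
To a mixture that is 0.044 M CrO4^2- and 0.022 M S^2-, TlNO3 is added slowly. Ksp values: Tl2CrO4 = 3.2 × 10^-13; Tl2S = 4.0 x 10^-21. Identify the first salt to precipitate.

Precipitation of each salt starts when its ion product equals its Ksp.
For Tl2CrO4: 3.2 × 10^-13 = 0.044 × [Tl^+]^2  ⇒  [Tl^+] = 2.7 x 10^-6 M.
For Tl2S: 4.0 x 10^-21 = 0.022 × [Tl^+]^2  ⇒  [Tl^+] = 4.3 × 10^-10 M.
The salt with the lower threshold [Tl^+] precipitates first: Tl2S.

Tl2S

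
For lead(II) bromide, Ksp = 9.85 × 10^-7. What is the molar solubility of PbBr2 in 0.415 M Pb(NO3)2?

7.70e-4 M

PbBr2(s) ⇌ Pb^2+(aq) + 2 Br^-(aq)
Ksp = [Pb^2+][Br^-]^2
Let s be the molar solubility in this solution. [Pb^2+] = 0.415 + s ≈ 0.415, [Br^-] = 2s (since Pb^2+ from Pb(NO3)2 dominates).
Ksp ≈ 0.415 × (2s)^2
s = 7.70 × 10^-4 M
Check: s = 7.7 × 10^-4 ≪ 0.415, so the approximation is valid.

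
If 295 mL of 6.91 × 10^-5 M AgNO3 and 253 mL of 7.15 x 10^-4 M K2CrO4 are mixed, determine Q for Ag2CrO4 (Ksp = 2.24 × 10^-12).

Total volume = 295 + 253 = 548 mL.
[Ag^+] = 6.91 × 10^-5 × (295/548) = 3.720 × 10^-5 M
[CrO4^2-] = 7.15 × 10^-4 × (253/548) = 3.301 x 10^-4 M
Ag2CrO4(s) ⇌ 2 Ag^+(aq) + CrO4^2-(aq), so Q = [Ag^+]^2[CrO4^2-]
Q = (3.720 × 10^-5)^2(3.301 x 10^-4) = 4.57 × 10^-13
Q < Ksp, so no precipitate of Ag2CrO4 forms.

Q = 4.57 × 10^-13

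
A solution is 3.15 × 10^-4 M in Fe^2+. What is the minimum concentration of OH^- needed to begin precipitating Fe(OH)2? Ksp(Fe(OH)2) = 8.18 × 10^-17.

Fe(OH)2(s) <=> Fe^2+(aq) + 2 OH^-(aq)
Ksp = [Fe^2+][OH^-]^2
Precipitation begins when Q = Ksp. With [Fe^2+] = 3.15 × 10^-4 M:
8.18 × 10^-17 = (3.15 × 10^-4) × [OH^-]^2
[OH^-] = (8.18 × 10^-17 / 3.15 × 10^-4)^(1/2) = 5.10 × 10^-7 M

[OH^-] = 5.10e-7 M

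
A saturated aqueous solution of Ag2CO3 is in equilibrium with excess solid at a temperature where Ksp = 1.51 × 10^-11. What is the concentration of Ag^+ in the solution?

3.11e-4 M

Ag2CO3(s) <=> 2 Ag^+(aq) + CO3^2-(aq)
Ksp = [Ag^+]^2[CO3^2-]
If s mol/L of Ag2CO3 dissolves, [Ag^+] = 2s and [CO3^2-] = s.
So Ksp = (2s)^2 × s = 4s^3
Solving, s = (1.51 × 10^-11/4)^(1/3) = 1.557 x 10^-4 M
[Ag^+] = 2s = 3.11 × 10^-4 M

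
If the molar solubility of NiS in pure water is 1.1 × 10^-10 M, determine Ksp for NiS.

1.2 × 10^-20

NiS(s) ⇌ Ni^2+(aq) + S^2-(aq)
For each mole of NiS that dissolves: [Ni^2+] = s, [S^2-] = s.
Ksp = [Ni^2+][S^2-]
Ksp = (s)(s) = s^2
Ksp = (1.1 × 10^-10)^2 = 1.2 x 10^-20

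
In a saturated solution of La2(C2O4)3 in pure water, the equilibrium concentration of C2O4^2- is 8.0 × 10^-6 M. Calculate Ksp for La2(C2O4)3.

La2(C2O4)3(s) ⇌ 2 La^3+ + 3 C2O4^2-
Stoichiometry gives [La^3+] = (2/3)[C2O4^2-] = 5.33 × 10^-6 M.
Ksp = [La^3+]^2[C2O4^2-]^3
Ksp = (5.33 x 10^-6)^2 × (8.0 × 10^-6)^3 = 1.5 × 10^-26

Ksp = 1.5 × 10^-26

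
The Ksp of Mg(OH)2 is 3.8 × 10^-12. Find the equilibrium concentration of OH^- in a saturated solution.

Mg(OH)2(s) <=> Mg^2+ + 2 OH^-
Ksp = [Mg^2+][OH^-]^2
Let s = molar solubility. Then [Mg^2+] = s and [OH^-] = 2s.
Substituting: Ksp = s(2s)^2 = 4s^3
Solving, s = (3.8 × 10^-12/4)^(1/3) = 9.83 x 10^-5 M
[OH^-] = 2s = 2.0 × 10^-4 M

2.0 × 10^-4 M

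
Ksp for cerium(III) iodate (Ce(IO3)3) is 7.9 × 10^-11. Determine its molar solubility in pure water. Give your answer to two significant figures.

Ce(IO3)3(s) ⇌ Ce^3+(aq) + 3 IO3^-(aq)
Ksp = [Ce^3+][IO3^-]^3
If s mol/L of Ce(IO3)3 dissolves, [Ce^3+] = s and [IO3^-] = 3s.
Substituting: Ksp = s(3s)^3 = 27s^4
s = (7.9 × 10^-11 / 27)^(1/4) = 1.3 × 10^-3 M

1.3 x 10^-3 M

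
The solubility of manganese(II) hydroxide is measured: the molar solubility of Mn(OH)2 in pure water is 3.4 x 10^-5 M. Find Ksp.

Ksp ≈ 1.6e-13

Mn(OH)2(s) ⇌ Mn^2+ + 2 OH^-
If s mol/L of Mn(OH)2 dissolves, [Mn^2+] = s and [OH^-] = 2s.
Ksp = [Mn^2+][OH^-]^2
Ksp = s(2s)^2 = 4s^3
With s = 3.4 × 10^-5: Ksp = 1.6 × 10^-13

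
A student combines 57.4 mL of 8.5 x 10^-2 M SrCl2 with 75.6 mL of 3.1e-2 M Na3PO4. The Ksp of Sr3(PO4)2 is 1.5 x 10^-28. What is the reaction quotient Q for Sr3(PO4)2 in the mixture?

Q ≈ 1.5 × 10^-8

Total volume = 57.4 + 75.6 = 133 mL.
[Sr^2+] = 8.5 x 10^-2 × (57.4/133) = 3.67 x 10^-2 M
[PO4^3-] = 3.1 x 10^-2 × (75.6/133) = 1.76 × 10^-2 M
Sr3(PO4)2(s) ⇌ 3 Sr^2+ + 2 PO4^3-, so Q = [Sr^2+]^3[PO4^3-]^2
Q = (3.67 x 10^-2)^3(1.76 × 10^-2)^2 = 1.5 × 10^-8
Q > Ksp, so Sr3(PO4)2 will precipitate.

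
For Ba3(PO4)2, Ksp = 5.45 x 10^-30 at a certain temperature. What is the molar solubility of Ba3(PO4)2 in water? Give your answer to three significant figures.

5.50 × 10^-7 M

Ba3(PO4)2(s) <=> 3 Ba^2+ + 2 PO4^3-
Ksp = [Ba^2+]^3[PO4^3-]^2
Let s = molar solubility. Then [Ba^2+] = 3s and [PO4^3-] = 2s.
So Ksp = (3s)^3 × (2s)^2 = 108s^5
s^5 = 5.45 x 10^-30 / 108, so s = 5.50 × 10^-7 M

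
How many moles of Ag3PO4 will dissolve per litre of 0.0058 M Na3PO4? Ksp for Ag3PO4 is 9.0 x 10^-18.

Ag3PO4(s) ⇌ 3 Ag^+ + PO4^3-
Ksp = [Ag^+]^3[PO4^3-]
If s mol/L dissolves here, [Ag^+] = 3s, [PO4^3-] = 0.0058 + s ≈ 0.0058 (common-ion effect: PO4^3- is already 0.0058 M).
Ksp ≈ (3s)^3 × 0.0058
s = 3.9 × 10^-6 M
Check: s = 3.9 x 10^-6 ≪ 0.0058, so the approximation is valid.

3.9 × 10^-6 M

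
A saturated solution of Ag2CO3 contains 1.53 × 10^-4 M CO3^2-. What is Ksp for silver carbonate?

Ag2CO3(s) ⇌ 2 Ag^+(aq) + CO3^2-(aq)
Stoichiometry gives [Ag^+] = (2/1)[CO3^2-] = 3.060 × 10^-4 M.
Ksp = [Ag^+]^2[CO3^2-]
Ksp = (3.060 x 10^-4)^2 × 1.53 × 10^-4 = 1.43 x 10^-11

Ksp = 1.43 × 10^-11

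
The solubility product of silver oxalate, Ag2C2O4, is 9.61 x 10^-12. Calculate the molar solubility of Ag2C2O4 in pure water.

Ag2C2O4(s) ⇌ 2 Ag^+ + C2O4^2-
Ksp = [Ag^+]^2[C2O4^2-]
Let s = molar solubility. Then [Ag^+] = 2s and [C2O4^2-] = s.
So Ksp = (2s)^2 × s = 4s^3
s = (9.61 x 10^-12 / 4)^(1/3) = 1.34 x 10^-4 M

s = 1.34e-4 M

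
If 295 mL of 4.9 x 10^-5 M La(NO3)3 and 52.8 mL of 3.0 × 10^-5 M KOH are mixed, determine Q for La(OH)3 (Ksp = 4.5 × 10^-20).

3.9 × 10^-21

Total volume = 295 + 52.8 = 347.8 mL.
[La^3+] = 4.9 x 10^-5 × (295/347.8) = 4.16 × 10^-5 M
[OH^-] = 3.0 x 10^-5 × (52.8/347.8) = 4.55 × 10^-6 M
La(OH)3(s) <=> La^3+ + 3 OH^-, so Q = [La^3+][OH^-]^3
Q = (4.16 x 10^-5)(4.55 x 10^-6)^3 = 3.9 × 10^-21
Q < Ksp, so no precipitate of La(OH)3 forms.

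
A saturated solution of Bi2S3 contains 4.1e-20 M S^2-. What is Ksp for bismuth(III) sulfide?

Bi2S3(s) ⇌ 2 Bi^3+ + 3 S^2-
Stoichiometry gives [Bi^3+] = (2/3)[S^2-] = 2.73 x 10^-20 M.
Ksp = [Bi^3+]^2[S^2-]^3
Ksp = (2.73 × 10^-20)^2 × (4.1 x 10^-20)^3 = 5.1 × 10^-98

Ksp = 5.1e-98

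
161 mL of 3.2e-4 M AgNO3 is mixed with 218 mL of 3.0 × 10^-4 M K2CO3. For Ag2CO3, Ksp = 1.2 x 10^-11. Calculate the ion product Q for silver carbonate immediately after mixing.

3.2 x 10^-12

Total volume = 161 + 218 = 379 mL.
[Ag^+] = 3.2 × 10^-4 × (161/379) = 1.36 × 10^-4 M
[CO3^2-] = 3.0 × 10^-4 × (218/379) = 1.73 x 10^-4 M
Ag2CO3(s) <=> 2 Ag^+(aq) + CO3^2-(aq), so Q = [Ag^+]^2[CO3^2-]
Q = (1.36 x 10^-4)^2(1.73 × 10^-4) = 3.2 × 10^-12
Q < Ksp, so no precipitate of Ag2CO3 forms.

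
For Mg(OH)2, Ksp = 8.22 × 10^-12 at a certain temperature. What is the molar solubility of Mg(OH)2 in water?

s ≈ 1.27e-4 M

Mg(OH)2(s) <=> Mg^2+(aq) + 2 OH^-(aq)
Ksp = [Mg^2+][OH^-]^2
With molar solubility s: [Mg^2+] = s, [OH^-] = 2s.
So Ksp = s × (2s)^2 = 4s^3
s^3 = 8.22 × 10^-12 / 4, so s = 1.27 x 10^-4 M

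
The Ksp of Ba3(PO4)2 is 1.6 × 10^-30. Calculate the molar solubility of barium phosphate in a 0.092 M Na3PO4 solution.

1.9 x 10^-10 M

Ba3(PO4)2(s) <=> 3 Ba^2+ + 2 PO4^3-
Ksp = [Ba^2+]^3[PO4^3-]^2
Let s be the molar solubility in this solution. [Ba^2+] = 3s, [PO4^3-] = 0.092 + 2s ≈ 0.092 (since PO4^3- from Na3PO4 dominates).
Ksp ≈ (3s)^3 × (0.092)^2
s = 1.9 × 10^-10 M
Check: 2s = 3.8 x 10^-10 ≪ 0.092, so the approximation is valid.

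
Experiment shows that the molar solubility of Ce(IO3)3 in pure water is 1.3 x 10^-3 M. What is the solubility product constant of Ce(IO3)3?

7.7 × 10^-11

Ce(IO3)3(s) <=> Ce^3+(aq) + 3 IO3^-(aq)
For each mole of Ce(IO3)3 that dissolves: [Ce^3+] = s, [IO3^-] = 3s.
Ksp = [Ce^3+][IO3^-]^3
Substituting: Ksp = s(3s)^3 = 27s^4
With s = 1.3 × 10^-3: Ksp = 7.7 x 10^-11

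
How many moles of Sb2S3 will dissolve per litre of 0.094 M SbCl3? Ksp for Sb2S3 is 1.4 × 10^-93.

Sb2S3(s) ⇌ 2 Sb^3+ + 3 S^2-
Ksp = [Sb^3+]^2[S^2-]^3
Let s = moles of Sb2S3 that dissolve per litre. [Sb^3+] = 0.094 + 2s ≈ 0.094, [S^2-] = 3s (Ksp is small, so little additional dissolves).
Ksp ≈ (0.094)^2 × (3s)^3
s = 1.8 × 10^-31 M
Check: 2s = 3.6 × 10^-31 ≪ 0.094, so the approximation is valid.

1.8 × 10^-31 M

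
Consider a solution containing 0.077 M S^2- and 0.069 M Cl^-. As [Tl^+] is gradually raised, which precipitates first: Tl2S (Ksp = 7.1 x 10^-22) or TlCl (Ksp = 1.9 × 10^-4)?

Tl2S

Each salt begins to precipitate when Q = Ksp, i.e. when [Tl^+] reaches its threshold.
For Tl2S: 7.1 x 10^-22 = 0.077 × [Tl^+]^2  ⇒  [Tl^+] = 9.6 × 10^-11 M.
For TlCl: 1.9 × 10^-4 = 0.069 × [Tl^+]  ⇒  [Tl^+] = 2.8 × 10^-3 M.
The salt with the lower threshold [Tl^+] precipitates first: Tl2S.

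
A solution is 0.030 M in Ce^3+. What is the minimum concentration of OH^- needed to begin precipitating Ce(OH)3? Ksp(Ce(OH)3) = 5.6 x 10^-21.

[OH^-] ≈ 5.7 x 10^-7 M

Ce(OH)3(s) ⇌ Ce^3+(aq) + 3 OH^-(aq)
Ksp = [Ce^3+][OH^-]^3
Precipitation begins when Q = Ksp. With [Ce^3+] = 0.030 M:
5.6 x 10^-21 = (0.030) × [OH^-]^3
[OH^-] = (5.6 x 10^-21 / 3.0 × 10^-2)^(1/3) = 5.7 × 10^-7 M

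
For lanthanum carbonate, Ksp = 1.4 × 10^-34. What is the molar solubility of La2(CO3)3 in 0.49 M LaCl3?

La2(CO3)3(s) <=> 2 La^3+(aq) + 3 CO3^2-(aq)
Ksp = [La^3+]^2[CO3^2-]^3
Let s = moles of La2(CO3)3 that dissolve per litre. [La^3+] = 0.49 + 2s ≈ 0.49, [CO3^2-] = 3s (Ksp is small, so little additional dissolves).
Ksp ≈ (0.49)^2 × (3s)^3
s = 2.8 x 10^-12 M
Check: 2s = 5.6 × 10^-12 ≪ 0.49, so the approximation is valid.

2.8 × 10^-12 M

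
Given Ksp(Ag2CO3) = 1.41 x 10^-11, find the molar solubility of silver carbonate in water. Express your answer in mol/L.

s ≈ 1.52 × 10^-4 M

Ag2CO3(s) <=> 2 Ag^+(aq) + CO3^2-(aq)
Ksp = [Ag^+]^2[CO3^2-]
With molar solubility s: [Ag^+] = 2s, [CO3^2-] = s.
Ksp = (2s)^2s = 4s^3
s = (1.41 x 10^-11 / 4)^(1/3) = 1.52 × 10^-4 M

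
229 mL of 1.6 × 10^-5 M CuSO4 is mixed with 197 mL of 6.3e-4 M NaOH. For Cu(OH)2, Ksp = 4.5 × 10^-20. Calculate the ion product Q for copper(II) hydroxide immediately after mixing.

Total volume = 229 + 197 = 426 mL.
[Cu^2+] = 1.6 × 10^-5 × (229/426) = 8.60 × 10^-6 M
[OH^-] = 6.3 × 10^-4 × (197/426) = 2.91 x 10^-4 M
Cu(OH)2(s) ⇌ Cu^2+ + 2 OH^-, so Q = [Cu^2+][OH^-]^2
Q = (8.60 × 10^-6)(2.91 × 10^-4)^2 = 7.3 × 10^-13
Q > Ksp, so Cu(OH)2 will precipitate.

7.3e-13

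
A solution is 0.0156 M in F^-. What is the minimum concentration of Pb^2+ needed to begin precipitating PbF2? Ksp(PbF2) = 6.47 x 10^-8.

PbF2(s) ⇌ Pb^2+ + 2 F^-
Ksp = [Pb^2+][F^-]^2
Precipitation begins when Q = Ksp. With [F^-] = 0.0156 M:
6.47 x 10^-8 = (0.0156)^2 × [Pb^2+]
[Pb^2+] = (6.47 x 10^-8 / 2.434 x 10^-4) = 2.66 x 10^-4 M

[Pb^2+] ≈ 2.66 × 10^-4 M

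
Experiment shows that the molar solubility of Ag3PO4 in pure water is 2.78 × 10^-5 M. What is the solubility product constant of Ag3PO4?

Ag3PO4(s) <=> 3 Ag^+(aq) + PO4^3-(aq)
With molar solubility s: [Ag^+] = 3s, [PO4^3-] = s.
Ksp = [Ag^+]^3[PO4^3-]
Substituting: Ksp = (3s)^3s = 27s^4
With s = 2.78 × 10^-5: Ksp = 1.61 x 10^-17

1.61 × 10^-17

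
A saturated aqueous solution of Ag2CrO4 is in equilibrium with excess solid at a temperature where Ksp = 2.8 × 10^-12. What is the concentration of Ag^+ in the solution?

Ag2CrO4(s) ⇌ 2 Ag^+(aq) + CrO4^2-(aq)
Ksp = [Ag^+]^2[CrO4^2-]
Let s = molar solubility. Then [Ag^+] = 2s and [CrO4^2-] = s.
Ksp = (2s)^2s = 4s^3
s = (2.8 × 10^-12 / 4)^(1/3) = 8.88 × 10^-5 M
[Ag^+] = 2s = 1.8 x 10^-4 M

[Ag^+] ≈ 1.8e-4 M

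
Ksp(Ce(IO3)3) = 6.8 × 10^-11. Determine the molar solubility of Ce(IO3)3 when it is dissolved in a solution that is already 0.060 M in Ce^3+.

Ce(IO3)3(s) ⇌ Ce^3+ + 3 IO3^-
Ksp = [Ce^3+][IO3^-]^3
Let s = moles of Ce(IO3)3 that dissolve per litre. [Ce^3+] = 0.060 + s ≈ 0.060, [IO3^-] = 3s (Ksp is small, so little additional dissolves).
Ksp ≈ 0.060 × (3s)^3
s = 3.5 x 10^-4 M
Check: s = 3.5 × 10^-4 ≪ 0.060, so the approximation is valid.

s ≈ 3.5e-4 M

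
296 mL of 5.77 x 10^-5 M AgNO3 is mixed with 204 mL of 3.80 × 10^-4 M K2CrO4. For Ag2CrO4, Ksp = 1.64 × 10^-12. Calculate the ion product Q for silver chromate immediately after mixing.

1.81 × 10^-13

Total volume = 296 + 204 = 500 mL.
[Ag^+] = 5.77 x 10^-5 × (296/500) = 3.416 x 10^-5 M
[CrO4^2-] = 3.80 x 10^-4 × (204/500) = 1.550 × 10^-4 M
Ag2CrO4(s) ⇌ 2 Ag^+ + CrO4^2-, so Q = [Ag^+]^2[CrO4^2-]
Q = (3.416 x 10^-5)^2(1.550 × 10^-4) = 1.81 × 10^-13
Q < Ksp, so no precipitate of Ag2CrO4 forms.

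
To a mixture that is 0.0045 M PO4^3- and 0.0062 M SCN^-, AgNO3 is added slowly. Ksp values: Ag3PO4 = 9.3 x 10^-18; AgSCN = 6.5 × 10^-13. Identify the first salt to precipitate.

Precipitation of each salt starts when its ion product equals its Ksp.
For Ag3PO4: 9.3 x 10^-18 = 0.0045 × [Ag^+]^3  ⇒  [Ag^+] = 1.3 × 10^-5 M.
For AgSCN: 6.5 × 10^-13 = 0.0062 × [Ag^+]  ⇒  [Ag^+] = 1.0 × 10^-10 M.
The salt with the lower threshold [Ag^+] precipitates first: AgSCN.

AgSCN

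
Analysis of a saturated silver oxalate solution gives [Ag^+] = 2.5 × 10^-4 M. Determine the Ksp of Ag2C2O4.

Ag2C2O4(s) ⇌ 2 Ag^+(aq) + C2O4^2-(aq)
Stoichiometry gives [C2O4^2-] = (1/2)[Ag^+] = 1.25 × 10^-4 M.
Ksp = [Ag^+]^2[C2O4^2-]
Ksp = (2.5 × 10^-4)^2 × 1.25 x 10^-4 = 7.8 × 10^-12

7.8 × 10^-12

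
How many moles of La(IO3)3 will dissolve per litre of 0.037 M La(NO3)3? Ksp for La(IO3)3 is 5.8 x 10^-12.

La(IO3)3(s) <=> La^3+ + 3 IO3^-
Ksp = [La^3+][IO3^-]^3
Let s be the molar solubility in this solution. [La^3+] = 0.037 + s ≈ 0.037, [IO3^-] = 3s (Ksp is small, so little additional dissolves).
Ksp ≈ 0.037 × (3s)^3
s = 1.8 × 10^-4 M
Check: s = 1.8 × 10^-4 ≪ 0.037, so the approximation is valid.

1.8 × 10^-4 M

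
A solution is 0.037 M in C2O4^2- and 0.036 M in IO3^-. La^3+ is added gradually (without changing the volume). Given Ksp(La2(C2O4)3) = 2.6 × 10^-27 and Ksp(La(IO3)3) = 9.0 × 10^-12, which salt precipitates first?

La2(C2O4)3

Each salt begins to precipitate when Q = Ksp, i.e. when [La^3+] reaches its threshold.
For La2(C2O4)3: 2.6 × 10^-27 = (0.037)^3 × [La^3+]^2  ⇒  [La^3+] = 7.2 x 10^-12 M.
For La(IO3)3: 9.0 × 10^-12 = (0.036)^3 × [La^3+]  ⇒  [La^3+] = 1.9 x 10^-7 M.
The salt with the lower threshold [La^3+] precipitates first: La2(C2O4)3.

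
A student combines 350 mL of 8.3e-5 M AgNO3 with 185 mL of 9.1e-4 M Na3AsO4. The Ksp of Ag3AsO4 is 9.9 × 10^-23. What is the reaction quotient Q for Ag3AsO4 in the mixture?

Total volume = 350 + 185 = 535 mL.
[Ag^+] = 8.3 × 10^-5 × (350/535) = 5.43 × 10^-5 M
[AsO4^3-] = 9.1 × 10^-4 × (185/535) = 3.15 × 10^-4 M
Ag3AsO4(s) <=> 3 Ag^+ + AsO4^3-, so Q = [Ag^+]^3[AsO4^3-]
Q = (5.43 × 10^-5)^3(3.15 x 10^-4) = 5.0 × 10^-17
Q > Ksp, so Ag3AsO4 will precipitate.

Q ≈ 5.0 × 10^-17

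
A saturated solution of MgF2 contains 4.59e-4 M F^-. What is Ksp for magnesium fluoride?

MgF2(s) ⇌ Mg^2+ + 2 F^-
Stoichiometry gives [Mg^2+] = (1/2)[F^-] = 2.295 × 10^-4 M.
Ksp = [Mg^2+][F^-]^2
Ksp = 2.295 x 10^-4 × (4.59 x 10^-4)^2 = 4.84 x 10^-11

Ksp = 4.84 × 10^-11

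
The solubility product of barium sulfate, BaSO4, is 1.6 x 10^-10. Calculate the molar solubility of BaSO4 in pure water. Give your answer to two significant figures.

1.3e-5 M

BaSO4(s) <=> Ba^2+ + SO4^2-
Ksp = [Ba^2+][SO4^2-]
If s mol/L of BaSO4 dissolves, [Ba^2+] = s and [SO4^2-] = s.
Ksp = (s)(s) = s^2
s = √(1.6 x 10^-10) = 1.3 × 10^-5 M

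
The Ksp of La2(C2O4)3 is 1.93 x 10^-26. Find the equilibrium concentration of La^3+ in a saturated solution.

[La^3+] ≈ 5.64 × 10^-6 M

La2(C2O4)3(s) <=> 2 La^3+ + 3 C2O4^2-
Ksp = [La^3+]^2[C2O4^2-]^3
If s mol/L of La2(C2O4)3 dissolves, [La^3+] = 2s and [C2O4^2-] = 3s.
So Ksp = (2s)^2 × (3s)^3 = 108s^5
Solving, s = (1.93 x 10^-26/108)^(1/5) = 2.821 x 10^-6 M
[La^3+] = 2s = 5.64 × 10^-6 M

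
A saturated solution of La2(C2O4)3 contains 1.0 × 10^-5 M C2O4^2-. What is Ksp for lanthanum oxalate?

La2(C2O4)3(s) ⇌ 2 La^3+ + 3 C2O4^2-
Stoichiometry gives [La^3+] = (2/3)[C2O4^2-] = 6.67 x 10^-6 M.
Ksp = [La^3+]^2[C2O4^2-]^3
Ksp = (6.67 × 10^-6)^2 × (1.0 × 10^-5)^3 = 4.4 × 10^-26

Ksp = 4.4 × 10^-26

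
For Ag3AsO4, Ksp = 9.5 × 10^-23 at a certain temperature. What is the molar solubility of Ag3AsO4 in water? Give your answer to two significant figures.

1.4 × 10^-6 M

Ag3AsO4(s) ⇌ 3 Ag^+ + AsO4^3-
Ksp = [Ag^+]^3[AsO4^3-]
For each mole of Ag3AsO4 that dissolves: [Ag^+] = 3s, [AsO4^3-] = s.
Substituting: Ksp = (3s)^3s = 27s^4
s^4 = 9.5 × 10^-23 / 27, so s = 1.4 × 10^-6 M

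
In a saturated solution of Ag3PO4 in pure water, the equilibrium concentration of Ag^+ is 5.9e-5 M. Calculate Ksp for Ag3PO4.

Ksp = 4.0e-18

Ag3PO4(s) ⇌ 3 Ag^+ + PO4^3-
Stoichiometry gives [PO4^3-] = (1/3)[Ag^+] = 1.97 x 10^-5 M.
Ksp = [Ag^+]^3[PO4^3-]
Ksp = (5.9 x 10^-5)^3 × 1.97 × 10^-5 = 4.0 × 10^-18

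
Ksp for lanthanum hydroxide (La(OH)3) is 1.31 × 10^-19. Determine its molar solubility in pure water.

8.35 × 10^-6 M

La(OH)3(s) <=> La^3+ + 3 OH^-
Ksp = [La^3+][OH^-]^3
For each mole of La(OH)3 that dissolves: [La^3+] = s, [OH^-] = 3s.
Ksp = s(3s)^3 = 27s^4
s = (1.31 × 10^-19 / 27)^(1/4) = 8.35 x 10^-6 M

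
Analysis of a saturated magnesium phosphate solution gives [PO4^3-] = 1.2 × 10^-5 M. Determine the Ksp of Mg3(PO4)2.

Mg3(PO4)2(s) <=> 3 Mg^2+ + 2 PO4^3-
Stoichiometry gives [Mg^2+] = (3/2)[PO4^3-] = 1.80 × 10^-5 M.
Ksp = [Mg^2+]^3[PO4^3-]^2
Ksp = (1.80 × 10^-5)^3 × (1.2 × 10^-5)^2 = 8.4 x 10^-25

Ksp ≈ 8.4 × 10^-25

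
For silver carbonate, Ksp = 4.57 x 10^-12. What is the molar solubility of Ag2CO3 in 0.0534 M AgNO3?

Ag2CO3(s) ⇌ 2 Ag^+(aq) + CO3^2-(aq)
Ksp = [Ag^+]^2[CO3^2-]
If s mol/L dissolves here, [Ag^+] = 0.0534 + 2s ≈ 0.0534, [CO3^2-] = s (since Ag^+ from AgNO3 dominates).
Ksp ≈ (0.0534)^2 × s
s = 1.60 x 10^-9 M
Check: 2s = 3.2 × 10^-9 ≪ 0.0534, so the approximation is valid.

1.60e-9 M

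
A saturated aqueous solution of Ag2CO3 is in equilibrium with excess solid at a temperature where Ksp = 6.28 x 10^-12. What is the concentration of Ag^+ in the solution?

[Ag^+] ≈ 2.32 × 10^-4 M

Ag2CO3(s) ⇌ 2 Ag^+ + CO3^2-
Ksp = [Ag^+]^2[CO3^2-]
If s mol/L of Ag2CO3 dissolves, [Ag^+] = 2s and [CO3^2-] = s.
So Ksp = (2s)^2 × s = 4s^3
s^3 = 6.28 x 10^-12 / 4, so s = 1.162 x 10^-4 M
[Ag^+] = 2s = 2.32 × 10^-4 M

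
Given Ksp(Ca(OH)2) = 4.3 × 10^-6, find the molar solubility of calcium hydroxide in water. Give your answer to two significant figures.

Ca(OH)2(s) ⇌ Ca^2+(aq) + 2 OH^-(aq)
Ksp = [Ca^2+][OH^-]^2
If s mol/L of Ca(OH)2 dissolves, [Ca^2+] = s and [OH^-] = 2s.
Substituting: Ksp = s(2s)^2 = 4s^3
s^3 = 4.3 × 10^-6 / 4, so s = 1.0 × 10^-2 M

1.0 × 10^-2 M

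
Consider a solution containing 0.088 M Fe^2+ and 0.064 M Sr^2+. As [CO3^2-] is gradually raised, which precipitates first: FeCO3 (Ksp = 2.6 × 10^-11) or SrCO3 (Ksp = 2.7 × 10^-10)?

Precipitation of each salt starts when its ion product equals its Ksp.
For FeCO3: 2.6 × 10^-11 = 0.088 × [CO3^2-]  ⇒  [CO3^2-] = 3.0 × 10^-10 M.
For SrCO3: 2.7 × 10^-10 = 0.064 × [CO3^2-]  ⇒  [CO3^2-] = 4.2 × 10^-9 M.
The salt with the lower threshold [CO3^2-] precipitates first: FeCO3.

FeCO3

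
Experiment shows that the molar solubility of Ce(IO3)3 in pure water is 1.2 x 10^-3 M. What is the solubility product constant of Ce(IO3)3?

Ce(IO3)3(s) ⇌ Ce^3+(aq) + 3 IO3^-(aq)
With molar solubility s: [Ce^3+] = s, [IO3^-] = 3s.
Ksp = [Ce^3+][IO3^-]^3
So Ksp = s × (3s)^3 = 27s^4
With s = 1.2 × 10^-3: Ksp = 5.6 x 10^-11

Ksp = 5.6e-11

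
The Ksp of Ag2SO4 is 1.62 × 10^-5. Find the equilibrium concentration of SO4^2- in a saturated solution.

1.59 x 10^-2 M

Ag2SO4(s) ⇌ 2 Ag^+(aq) + SO4^2-(aq)
Ksp = [Ag^+]^2[SO4^2-]
If s mol/L of Ag2SO4 dissolves, [Ag^+] = 2s and [SO4^2-] = s.
Substituting: Ksp = (2s)^2s = 4s^3
s^3 = 1.62 × 10^-5 / 4, so s = 1.594 x 10^-2 M
[SO4^2-] = s = 1.59 x 10^-2 M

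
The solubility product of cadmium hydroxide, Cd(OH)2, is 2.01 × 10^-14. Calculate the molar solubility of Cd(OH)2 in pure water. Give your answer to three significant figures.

s ≈ 1.71 x 10^-5 M

Cd(OH)2(s) ⇌ Cd^2+ + 2 OH^-
Ksp = [Cd^2+][OH^-]^2
For each mole of Cd(OH)2 that dissolves: [Cd^2+] = s, [OH^-] = 2s.
Ksp = s(2s)^2 = 4s^3
Solving, s = (2.01 × 10^-14/4)^(1/3) = 1.71 x 10^-5 M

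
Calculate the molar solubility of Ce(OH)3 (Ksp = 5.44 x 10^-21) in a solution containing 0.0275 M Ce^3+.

s = 1.94e-7 M

Ce(OH)3(s) ⇌ Ce^3+ + 3 OH^-
Ksp = [Ce^3+][OH^-]^3
If s mol/L dissolves here, [Ce^3+] = 0.0275 + s ≈ 0.0275, [OH^-] = 3s (common-ion effect: Ce^3+ is already 0.0275 M).
Ksp ≈ 0.0275 × (3s)^3
s = 1.94 x 10^-7 M
Check: s = 1.9 × 10^-7 ≪ 0.0275, so the approximation is valid.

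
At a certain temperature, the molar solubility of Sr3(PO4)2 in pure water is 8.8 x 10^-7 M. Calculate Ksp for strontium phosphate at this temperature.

Sr3(PO4)2(s) ⇌ 3 Sr^2+ + 2 PO4^3-
With molar solubility s: [Sr^2+] = 3s, [PO4^3-] = 2s.
Ksp = [Sr^2+]^3[PO4^3-]^2
So Ksp = (3s)^3 × (2s)^2 = 108s^5
With s = 8.8 × 10^-7: Ksp = 5.7 × 10^-29

Ksp = 5.7 × 10^-29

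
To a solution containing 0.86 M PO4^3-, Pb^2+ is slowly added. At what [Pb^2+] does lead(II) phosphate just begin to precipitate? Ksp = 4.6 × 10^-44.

[Pb^2+] = 4.0 x 10^-15 M

Pb3(PO4)2(s) <=> 3 Pb^2+(aq) + 2 PO4^3-(aq)
Ksp = [Pb^2+]^3[PO4^3-]^2
Precipitation begins when Q = Ksp. With [PO4^3-] = 0.86 M:
4.6 × 10^-44 = (0.86)^2 × [Pb^2+]^3
[Pb^2+] = (4.6 × 10^-44 / 7.40 × 10^-1)^(1/3) = 4.0 × 10^-15 M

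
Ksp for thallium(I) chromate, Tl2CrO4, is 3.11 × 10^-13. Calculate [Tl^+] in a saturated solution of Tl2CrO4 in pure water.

8.54e-5 M

Tl2CrO4(s) <=> 2 Tl^+(aq) + CrO4^2-(aq)
Ksp = [Tl^+]^2[CrO4^2-]
If s mol/L of Tl2CrO4 dissolves, [Tl^+] = 2s and [CrO4^2-] = s.
So Ksp = (2s)^2 × s = 4s^3
s^3 = 3.11 × 10^-13 / 4, so s = 4.268 x 10^-5 M
[Tl^+] = 2s = 8.54 x 10^-5 M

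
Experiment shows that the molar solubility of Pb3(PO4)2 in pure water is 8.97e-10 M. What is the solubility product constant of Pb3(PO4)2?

Pb3(PO4)2(s) <=> 3 Pb^2+ + 2 PO4^3-
Let s = molar solubility. Then [Pb^2+] = 3s and [PO4^3-] = 2s.
Ksp = [Pb^2+]^3[PO4^3-]^2
So Ksp = (3s)^3 × (2s)^2 = 108s^5
Ksp = 108 × (8.97 x 10^-10)^5 = 6.27 x 10^-44

Ksp ≈ 6.27 x 10^-44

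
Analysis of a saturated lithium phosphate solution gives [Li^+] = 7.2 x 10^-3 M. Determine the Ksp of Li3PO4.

Ksp = 9.0e-10

Li3PO4(s) <=> 3 Li^+ + PO4^3-
Stoichiometry gives [PO4^3-] = (1/3)[Li^+] = 2.40 × 10^-3 M.
Ksp = [Li^+]^3[PO4^3-]
Ksp = (7.2 x 10^-3)^3 × 2.40 × 10^-3 = 9.0 × 10^-10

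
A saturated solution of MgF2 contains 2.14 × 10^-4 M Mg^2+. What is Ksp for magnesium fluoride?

MgF2(s) ⇌ Mg^2+ + 2 F^-
Stoichiometry gives [F^-] = (2/1)[Mg^2+] = 4.280 × 10^-4 M.
Ksp = [Mg^2+][F^-]^2
Ksp = 2.14 x 10^-4 × (4.280 x 10^-4)^2 = 3.92 × 10^-11

Ksp = 3.92e-11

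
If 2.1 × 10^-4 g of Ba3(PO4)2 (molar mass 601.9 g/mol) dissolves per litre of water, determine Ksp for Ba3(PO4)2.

Molar solubility s = (2.1 × 10^-4 g/L) / (601.9 g/mol) = 3.49 × 10^-7 M.
Ba3(PO4)2(s) <=> 3 Ba^2+(aq) + 2 PO4^3-(aq)
If s mol/L of Ba3(PO4)2 dissolves, [Ba^2+] = 3s and [PO4^3-] = 2s.
Ksp = [Ba^2+]^3[PO4^3-]^2
So Ksp = (3s)^3 × (2s)^2 = 108s^5
Ksp = 108 × (3.49 × 10^-7)^5 = 5.6 × 10^-31

Ksp ≈ 5.6 x 10^-31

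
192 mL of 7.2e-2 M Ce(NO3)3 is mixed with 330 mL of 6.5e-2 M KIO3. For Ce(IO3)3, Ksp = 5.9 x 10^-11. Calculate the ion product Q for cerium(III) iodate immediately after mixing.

Q ≈ 1.8e-6

Total volume = 192 + 330 = 522 mL.
[Ce^3+] = 7.2 × 10^-2 × (192/522) = 2.65 × 10^-2 M
[IO3^-] = 6.5 x 10^-2 × (330/522) = 4.11 × 10^-2 M
Ce(IO3)3(s) ⇌ Ce^3+(aq) + 3 IO3^-(aq), so Q = [Ce^3+][IO3^-]^3
Q = (2.65 × 10^-2)(4.11 × 10^-2)^3 = 1.8 × 10^-6
Q > Ksp, so Ce(IO3)3 will precipitate.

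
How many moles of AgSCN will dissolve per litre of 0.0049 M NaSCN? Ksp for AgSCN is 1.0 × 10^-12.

2.0 × 10^-10 M

AgSCN(s) ⇌ Ag^+(aq) + SCN^-(aq)
Ksp = [Ag^+][SCN^-]
If s mol/L dissolves here, [Ag^+] = s, [SCN^-] = 0.0049 + s ≈ 0.0049 (common-ion effect: SCN^- is already 0.0049 M).
Ksp ≈ s × 0.0049
s = 2.0 x 10^-10 M
Check: s = 2.0 × 10^-10 ≪ 0.0049, so the approximation is valid.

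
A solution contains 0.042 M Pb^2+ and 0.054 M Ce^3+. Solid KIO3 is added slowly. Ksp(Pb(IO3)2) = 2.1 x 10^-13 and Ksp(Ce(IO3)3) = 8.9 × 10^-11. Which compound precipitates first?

Pb(IO3)2

Each salt begins to precipitate when Q = Ksp, i.e. when [IO3^-] reaches its threshold.
For Pb(IO3)2: 2.1 x 10^-13 = 0.042 × [IO3^-]^2  ⇒  [IO3^-] = 2.2 x 10^-6 M.
For Ce(IO3)3: 8.9 × 10^-11 = 0.054 × [IO3^-]^3  ⇒  [IO3^-] = 1.2 × 10^-3 M.
The salt with the lower threshold [IO3^-] precipitates first: Pb(IO3)2.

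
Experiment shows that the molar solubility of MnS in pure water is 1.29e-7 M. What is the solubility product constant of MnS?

MnS(s) ⇌ Mn^2+(aq) + S^2-(aq)
With molar solubility s: [Mn^2+] = s, [S^2-] = s.
Ksp = [Mn^2+][S^2-]
Ksp = (s)(s) = s^2
With s = 1.29 × 10^-7: Ksp = 1.66 x 10^-14

1.66 × 10^-14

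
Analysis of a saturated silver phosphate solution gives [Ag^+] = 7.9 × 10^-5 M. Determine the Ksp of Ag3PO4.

Ag3PO4(s) <=> 3 Ag^+(aq) + PO4^3-(aq)
Stoichiometry gives [PO4^3-] = (1/3)[Ag^+] = 2.63 × 10^-5 M.
Ksp = [Ag^+]^3[PO4^3-]
Ksp = (7.9 × 10^-5)^3 × 2.63 × 10^-5 = 1.3 x 10^-17

Ksp = 1.3 × 10^-17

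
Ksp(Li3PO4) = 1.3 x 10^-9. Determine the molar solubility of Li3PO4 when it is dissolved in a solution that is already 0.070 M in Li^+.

Li3PO4(s) ⇌ 3 Li^+(aq) + PO4^3-(aq)
Ksp = [Li^+]^3[PO4^3-]
If s mol/L dissolves here, [Li^+] = 0.070 + 3s ≈ 0.070, [PO4^3-] = s (common-ion effect: Li^+ is already 0.070 M).
Ksp ≈ (0.070)^3 × s
s = 3.8 x 10^-6 M
Check: 3s = 1.1 × 10^-5 ≪ 0.070, so the approximation is valid.

s = 3.8e-6 M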